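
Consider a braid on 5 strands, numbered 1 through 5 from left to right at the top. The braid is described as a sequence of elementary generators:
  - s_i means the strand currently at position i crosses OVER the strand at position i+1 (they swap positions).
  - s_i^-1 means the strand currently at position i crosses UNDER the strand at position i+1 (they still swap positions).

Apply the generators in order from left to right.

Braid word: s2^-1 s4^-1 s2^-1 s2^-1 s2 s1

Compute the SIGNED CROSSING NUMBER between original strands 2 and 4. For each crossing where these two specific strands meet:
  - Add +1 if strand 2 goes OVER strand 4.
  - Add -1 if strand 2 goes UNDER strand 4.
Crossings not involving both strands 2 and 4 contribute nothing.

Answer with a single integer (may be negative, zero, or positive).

Gen 1: crossing 2x3. Both 2&4? no. Sum: 0
Gen 2: crossing 4x5. Both 2&4? no. Sum: 0
Gen 3: crossing 3x2. Both 2&4? no. Sum: 0
Gen 4: crossing 2x3. Both 2&4? no. Sum: 0
Gen 5: crossing 3x2. Both 2&4? no. Sum: 0
Gen 6: crossing 1x2. Both 2&4? no. Sum: 0

Answer: 0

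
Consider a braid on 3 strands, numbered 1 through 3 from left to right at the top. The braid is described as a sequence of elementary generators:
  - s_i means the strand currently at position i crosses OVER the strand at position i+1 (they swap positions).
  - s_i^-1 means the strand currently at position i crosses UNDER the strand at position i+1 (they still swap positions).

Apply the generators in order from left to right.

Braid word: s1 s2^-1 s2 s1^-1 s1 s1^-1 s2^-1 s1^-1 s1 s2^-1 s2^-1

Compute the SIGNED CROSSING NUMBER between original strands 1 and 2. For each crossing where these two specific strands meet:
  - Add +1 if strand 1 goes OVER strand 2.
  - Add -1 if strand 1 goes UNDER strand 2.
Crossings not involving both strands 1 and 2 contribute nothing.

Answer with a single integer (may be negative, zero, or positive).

Gen 1: 1 over 2. Both 1&2? yes. Contrib: +1. Sum: 1
Gen 2: crossing 1x3. Both 1&2? no. Sum: 1
Gen 3: crossing 3x1. Both 1&2? no. Sum: 1
Gen 4: 2 under 1. Both 1&2? yes. Contrib: +1. Sum: 2
Gen 5: 1 over 2. Both 1&2? yes. Contrib: +1. Sum: 3
Gen 6: 2 under 1. Both 1&2? yes. Contrib: +1. Sum: 4
Gen 7: crossing 2x3. Both 1&2? no. Sum: 4
Gen 8: crossing 1x3. Both 1&2? no. Sum: 4
Gen 9: crossing 3x1. Both 1&2? no. Sum: 4
Gen 10: crossing 3x2. Both 1&2? no. Sum: 4
Gen 11: crossing 2x3. Both 1&2? no. Sum: 4

Answer: 4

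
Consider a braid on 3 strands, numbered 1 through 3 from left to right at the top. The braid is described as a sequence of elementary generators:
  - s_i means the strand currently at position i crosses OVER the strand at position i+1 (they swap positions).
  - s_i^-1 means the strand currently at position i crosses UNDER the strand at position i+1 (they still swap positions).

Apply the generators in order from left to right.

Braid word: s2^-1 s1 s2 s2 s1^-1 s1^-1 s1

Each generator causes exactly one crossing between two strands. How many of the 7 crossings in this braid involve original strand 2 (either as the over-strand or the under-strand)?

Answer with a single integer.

Answer: 3

Derivation:
Gen 1: crossing 2x3. Involves strand 2? yes. Count so far: 1
Gen 2: crossing 1x3. Involves strand 2? no. Count so far: 1
Gen 3: crossing 1x2. Involves strand 2? yes. Count so far: 2
Gen 4: crossing 2x1. Involves strand 2? yes. Count so far: 3
Gen 5: crossing 3x1. Involves strand 2? no. Count so far: 3
Gen 6: crossing 1x3. Involves strand 2? no. Count so far: 3
Gen 7: crossing 3x1. Involves strand 2? no. Count so far: 3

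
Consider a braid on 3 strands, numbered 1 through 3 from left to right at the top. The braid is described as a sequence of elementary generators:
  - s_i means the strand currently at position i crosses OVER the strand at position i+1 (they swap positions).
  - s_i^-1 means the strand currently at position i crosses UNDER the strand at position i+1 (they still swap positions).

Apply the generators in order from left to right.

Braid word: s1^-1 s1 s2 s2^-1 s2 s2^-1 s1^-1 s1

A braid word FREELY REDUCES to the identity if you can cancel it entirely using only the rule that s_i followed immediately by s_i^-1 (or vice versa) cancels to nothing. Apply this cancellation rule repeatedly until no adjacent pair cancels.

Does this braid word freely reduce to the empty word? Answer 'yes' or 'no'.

Answer: yes

Derivation:
Gen 1 (s1^-1): push. Stack: [s1^-1]
Gen 2 (s1): cancels prior s1^-1. Stack: []
Gen 3 (s2): push. Stack: [s2]
Gen 4 (s2^-1): cancels prior s2. Stack: []
Gen 5 (s2): push. Stack: [s2]
Gen 6 (s2^-1): cancels prior s2. Stack: []
Gen 7 (s1^-1): push. Stack: [s1^-1]
Gen 8 (s1): cancels prior s1^-1. Stack: []
Reduced word: (empty)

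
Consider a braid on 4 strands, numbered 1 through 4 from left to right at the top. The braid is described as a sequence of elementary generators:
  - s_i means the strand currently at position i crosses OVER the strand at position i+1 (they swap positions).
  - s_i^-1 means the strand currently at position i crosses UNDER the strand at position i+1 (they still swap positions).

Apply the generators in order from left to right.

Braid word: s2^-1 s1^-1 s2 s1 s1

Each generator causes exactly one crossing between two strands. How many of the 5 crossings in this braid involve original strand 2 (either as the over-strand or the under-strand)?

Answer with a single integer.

Gen 1: crossing 2x3. Involves strand 2? yes. Count so far: 1
Gen 2: crossing 1x3. Involves strand 2? no. Count so far: 1
Gen 3: crossing 1x2. Involves strand 2? yes. Count so far: 2
Gen 4: crossing 3x2. Involves strand 2? yes. Count so far: 3
Gen 5: crossing 2x3. Involves strand 2? yes. Count so far: 4

Answer: 4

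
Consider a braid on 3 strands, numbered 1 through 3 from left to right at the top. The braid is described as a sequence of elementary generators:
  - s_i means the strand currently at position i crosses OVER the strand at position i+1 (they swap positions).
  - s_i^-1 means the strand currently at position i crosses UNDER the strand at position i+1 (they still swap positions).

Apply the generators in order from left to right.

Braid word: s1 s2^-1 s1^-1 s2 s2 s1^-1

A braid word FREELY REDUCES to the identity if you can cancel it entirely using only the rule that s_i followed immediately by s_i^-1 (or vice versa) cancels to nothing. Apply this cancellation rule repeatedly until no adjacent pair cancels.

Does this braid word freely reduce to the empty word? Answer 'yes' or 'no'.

Gen 1 (s1): push. Stack: [s1]
Gen 2 (s2^-1): push. Stack: [s1 s2^-1]
Gen 3 (s1^-1): push. Stack: [s1 s2^-1 s1^-1]
Gen 4 (s2): push. Stack: [s1 s2^-1 s1^-1 s2]
Gen 5 (s2): push. Stack: [s1 s2^-1 s1^-1 s2 s2]
Gen 6 (s1^-1): push. Stack: [s1 s2^-1 s1^-1 s2 s2 s1^-1]
Reduced word: s1 s2^-1 s1^-1 s2 s2 s1^-1

Answer: no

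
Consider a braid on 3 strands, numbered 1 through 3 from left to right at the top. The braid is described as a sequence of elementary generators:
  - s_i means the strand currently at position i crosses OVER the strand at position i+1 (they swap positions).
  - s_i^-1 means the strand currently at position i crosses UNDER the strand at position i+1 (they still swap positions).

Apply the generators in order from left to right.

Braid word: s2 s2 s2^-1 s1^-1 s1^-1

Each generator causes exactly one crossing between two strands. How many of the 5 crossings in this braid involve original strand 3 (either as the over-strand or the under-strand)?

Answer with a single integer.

Answer: 5

Derivation:
Gen 1: crossing 2x3. Involves strand 3? yes. Count so far: 1
Gen 2: crossing 3x2. Involves strand 3? yes. Count so far: 2
Gen 3: crossing 2x3. Involves strand 3? yes. Count so far: 3
Gen 4: crossing 1x3. Involves strand 3? yes. Count so far: 4
Gen 5: crossing 3x1. Involves strand 3? yes. Count so far: 5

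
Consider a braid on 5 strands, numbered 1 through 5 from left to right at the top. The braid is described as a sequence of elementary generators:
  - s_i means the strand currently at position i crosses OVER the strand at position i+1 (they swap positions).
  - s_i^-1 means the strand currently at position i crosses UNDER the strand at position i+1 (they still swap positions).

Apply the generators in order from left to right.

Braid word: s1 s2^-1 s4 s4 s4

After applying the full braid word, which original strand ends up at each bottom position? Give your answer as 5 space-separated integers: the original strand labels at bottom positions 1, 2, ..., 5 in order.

Answer: 2 3 1 5 4

Derivation:
Gen 1 (s1): strand 1 crosses over strand 2. Perm now: [2 1 3 4 5]
Gen 2 (s2^-1): strand 1 crosses under strand 3. Perm now: [2 3 1 4 5]
Gen 3 (s4): strand 4 crosses over strand 5. Perm now: [2 3 1 5 4]
Gen 4 (s4): strand 5 crosses over strand 4. Perm now: [2 3 1 4 5]
Gen 5 (s4): strand 4 crosses over strand 5. Perm now: [2 3 1 5 4]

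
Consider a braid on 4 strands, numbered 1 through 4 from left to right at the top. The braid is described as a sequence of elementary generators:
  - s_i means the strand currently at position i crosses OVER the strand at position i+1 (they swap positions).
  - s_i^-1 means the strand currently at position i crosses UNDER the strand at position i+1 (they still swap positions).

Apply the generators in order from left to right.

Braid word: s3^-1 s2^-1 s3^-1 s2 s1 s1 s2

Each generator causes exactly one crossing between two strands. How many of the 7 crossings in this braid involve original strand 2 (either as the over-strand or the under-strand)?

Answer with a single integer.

Gen 1: crossing 3x4. Involves strand 2? no. Count so far: 0
Gen 2: crossing 2x4. Involves strand 2? yes. Count so far: 1
Gen 3: crossing 2x3. Involves strand 2? yes. Count so far: 2
Gen 4: crossing 4x3. Involves strand 2? no. Count so far: 2
Gen 5: crossing 1x3. Involves strand 2? no. Count so far: 2
Gen 6: crossing 3x1. Involves strand 2? no. Count so far: 2
Gen 7: crossing 3x4. Involves strand 2? no. Count so far: 2

Answer: 2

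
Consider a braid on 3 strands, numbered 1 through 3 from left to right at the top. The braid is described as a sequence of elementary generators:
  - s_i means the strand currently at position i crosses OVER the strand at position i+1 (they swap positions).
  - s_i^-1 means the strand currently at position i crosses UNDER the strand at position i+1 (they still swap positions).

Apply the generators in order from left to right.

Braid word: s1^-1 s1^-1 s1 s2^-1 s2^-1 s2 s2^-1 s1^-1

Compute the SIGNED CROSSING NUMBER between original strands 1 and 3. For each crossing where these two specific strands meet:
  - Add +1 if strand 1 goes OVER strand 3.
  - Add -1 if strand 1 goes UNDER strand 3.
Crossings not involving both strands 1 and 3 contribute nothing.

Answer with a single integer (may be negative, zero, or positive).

Gen 1: crossing 1x2. Both 1&3? no. Sum: 0
Gen 2: crossing 2x1. Both 1&3? no. Sum: 0
Gen 3: crossing 1x2. Both 1&3? no. Sum: 0
Gen 4: 1 under 3. Both 1&3? yes. Contrib: -1. Sum: -1
Gen 5: 3 under 1. Both 1&3? yes. Contrib: +1. Sum: 0
Gen 6: 1 over 3. Both 1&3? yes. Contrib: +1. Sum: 1
Gen 7: 3 under 1. Both 1&3? yes. Contrib: +1. Sum: 2
Gen 8: crossing 2x1. Both 1&3? no. Sum: 2

Answer: 2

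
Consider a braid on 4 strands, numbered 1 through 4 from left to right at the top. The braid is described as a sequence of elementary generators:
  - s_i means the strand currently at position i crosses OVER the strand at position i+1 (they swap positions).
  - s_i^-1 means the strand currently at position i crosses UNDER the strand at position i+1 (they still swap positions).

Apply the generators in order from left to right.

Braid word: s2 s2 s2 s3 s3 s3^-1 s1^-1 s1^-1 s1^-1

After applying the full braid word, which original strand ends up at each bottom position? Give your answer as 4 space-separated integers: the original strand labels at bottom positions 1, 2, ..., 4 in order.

Answer: 3 1 4 2

Derivation:
Gen 1 (s2): strand 2 crosses over strand 3. Perm now: [1 3 2 4]
Gen 2 (s2): strand 3 crosses over strand 2. Perm now: [1 2 3 4]
Gen 3 (s2): strand 2 crosses over strand 3. Perm now: [1 3 2 4]
Gen 4 (s3): strand 2 crosses over strand 4. Perm now: [1 3 4 2]
Gen 5 (s3): strand 4 crosses over strand 2. Perm now: [1 3 2 4]
Gen 6 (s3^-1): strand 2 crosses under strand 4. Perm now: [1 3 4 2]
Gen 7 (s1^-1): strand 1 crosses under strand 3. Perm now: [3 1 4 2]
Gen 8 (s1^-1): strand 3 crosses under strand 1. Perm now: [1 3 4 2]
Gen 9 (s1^-1): strand 1 crosses under strand 3. Perm now: [3 1 4 2]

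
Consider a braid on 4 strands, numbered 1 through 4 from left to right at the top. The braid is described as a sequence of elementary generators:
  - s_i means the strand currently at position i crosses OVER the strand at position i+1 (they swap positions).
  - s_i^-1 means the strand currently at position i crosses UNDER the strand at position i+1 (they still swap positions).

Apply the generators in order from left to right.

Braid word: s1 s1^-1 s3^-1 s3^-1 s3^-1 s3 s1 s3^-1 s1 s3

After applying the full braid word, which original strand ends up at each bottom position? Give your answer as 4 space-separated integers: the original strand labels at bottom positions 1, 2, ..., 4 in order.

Answer: 1 2 3 4

Derivation:
Gen 1 (s1): strand 1 crosses over strand 2. Perm now: [2 1 3 4]
Gen 2 (s1^-1): strand 2 crosses under strand 1. Perm now: [1 2 3 4]
Gen 3 (s3^-1): strand 3 crosses under strand 4. Perm now: [1 2 4 3]
Gen 4 (s3^-1): strand 4 crosses under strand 3. Perm now: [1 2 3 4]
Gen 5 (s3^-1): strand 3 crosses under strand 4. Perm now: [1 2 4 3]
Gen 6 (s3): strand 4 crosses over strand 3. Perm now: [1 2 3 4]
Gen 7 (s1): strand 1 crosses over strand 2. Perm now: [2 1 3 4]
Gen 8 (s3^-1): strand 3 crosses under strand 4. Perm now: [2 1 4 3]
Gen 9 (s1): strand 2 crosses over strand 1. Perm now: [1 2 4 3]
Gen 10 (s3): strand 4 crosses over strand 3. Perm now: [1 2 3 4]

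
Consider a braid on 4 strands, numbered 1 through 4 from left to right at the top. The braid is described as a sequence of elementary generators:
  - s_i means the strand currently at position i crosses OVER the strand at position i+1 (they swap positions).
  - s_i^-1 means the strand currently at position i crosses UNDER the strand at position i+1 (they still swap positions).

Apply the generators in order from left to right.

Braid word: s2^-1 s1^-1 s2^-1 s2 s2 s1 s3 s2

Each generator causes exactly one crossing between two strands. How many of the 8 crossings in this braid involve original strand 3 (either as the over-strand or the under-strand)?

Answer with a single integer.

Gen 1: crossing 2x3. Involves strand 3? yes. Count so far: 1
Gen 2: crossing 1x3. Involves strand 3? yes. Count so far: 2
Gen 3: crossing 1x2. Involves strand 3? no. Count so far: 2
Gen 4: crossing 2x1. Involves strand 3? no. Count so far: 2
Gen 5: crossing 1x2. Involves strand 3? no. Count so far: 2
Gen 6: crossing 3x2. Involves strand 3? yes. Count so far: 3
Gen 7: crossing 1x4. Involves strand 3? no. Count so far: 3
Gen 8: crossing 3x4. Involves strand 3? yes. Count so far: 4

Answer: 4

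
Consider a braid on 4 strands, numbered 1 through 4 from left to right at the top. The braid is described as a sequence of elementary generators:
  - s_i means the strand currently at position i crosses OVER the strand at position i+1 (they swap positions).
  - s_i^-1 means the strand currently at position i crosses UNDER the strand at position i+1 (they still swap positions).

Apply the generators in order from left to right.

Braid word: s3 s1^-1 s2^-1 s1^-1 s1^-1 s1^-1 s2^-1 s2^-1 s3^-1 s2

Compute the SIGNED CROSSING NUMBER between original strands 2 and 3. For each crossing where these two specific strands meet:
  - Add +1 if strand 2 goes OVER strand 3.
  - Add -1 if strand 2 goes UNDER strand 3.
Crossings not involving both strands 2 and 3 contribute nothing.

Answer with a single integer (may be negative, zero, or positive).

Answer: 1

Derivation:
Gen 1: crossing 3x4. Both 2&3? no. Sum: 0
Gen 2: crossing 1x2. Both 2&3? no. Sum: 0
Gen 3: crossing 1x4. Both 2&3? no. Sum: 0
Gen 4: crossing 2x4. Both 2&3? no. Sum: 0
Gen 5: crossing 4x2. Both 2&3? no. Sum: 0
Gen 6: crossing 2x4. Both 2&3? no. Sum: 0
Gen 7: crossing 2x1. Both 2&3? no. Sum: 0
Gen 8: crossing 1x2. Both 2&3? no. Sum: 0
Gen 9: crossing 1x3. Both 2&3? no. Sum: 0
Gen 10: 2 over 3. Both 2&3? yes. Contrib: +1. Sum: 1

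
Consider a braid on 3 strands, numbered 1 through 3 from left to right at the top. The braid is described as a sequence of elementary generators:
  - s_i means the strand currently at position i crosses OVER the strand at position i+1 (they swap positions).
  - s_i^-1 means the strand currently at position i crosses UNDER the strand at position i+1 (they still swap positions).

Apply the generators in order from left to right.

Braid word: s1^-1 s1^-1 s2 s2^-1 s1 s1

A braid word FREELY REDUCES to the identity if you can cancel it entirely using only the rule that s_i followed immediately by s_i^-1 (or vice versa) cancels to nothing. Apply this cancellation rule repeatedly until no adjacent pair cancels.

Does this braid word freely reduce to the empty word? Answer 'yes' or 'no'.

Answer: yes

Derivation:
Gen 1 (s1^-1): push. Stack: [s1^-1]
Gen 2 (s1^-1): push. Stack: [s1^-1 s1^-1]
Gen 3 (s2): push. Stack: [s1^-1 s1^-1 s2]
Gen 4 (s2^-1): cancels prior s2. Stack: [s1^-1 s1^-1]
Gen 5 (s1): cancels prior s1^-1. Stack: [s1^-1]
Gen 6 (s1): cancels prior s1^-1. Stack: []
Reduced word: (empty)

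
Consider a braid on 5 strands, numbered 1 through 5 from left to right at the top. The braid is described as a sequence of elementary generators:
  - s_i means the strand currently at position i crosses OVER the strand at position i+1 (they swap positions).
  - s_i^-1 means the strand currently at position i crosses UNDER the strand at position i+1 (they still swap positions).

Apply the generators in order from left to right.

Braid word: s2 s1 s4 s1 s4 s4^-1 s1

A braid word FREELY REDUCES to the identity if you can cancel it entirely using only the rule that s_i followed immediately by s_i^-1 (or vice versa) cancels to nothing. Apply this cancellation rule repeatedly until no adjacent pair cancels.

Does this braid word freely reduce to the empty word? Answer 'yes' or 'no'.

Gen 1 (s2): push. Stack: [s2]
Gen 2 (s1): push. Stack: [s2 s1]
Gen 3 (s4): push. Stack: [s2 s1 s4]
Gen 4 (s1): push. Stack: [s2 s1 s4 s1]
Gen 5 (s4): push. Stack: [s2 s1 s4 s1 s4]
Gen 6 (s4^-1): cancels prior s4. Stack: [s2 s1 s4 s1]
Gen 7 (s1): push. Stack: [s2 s1 s4 s1 s1]
Reduced word: s2 s1 s4 s1 s1

Answer: no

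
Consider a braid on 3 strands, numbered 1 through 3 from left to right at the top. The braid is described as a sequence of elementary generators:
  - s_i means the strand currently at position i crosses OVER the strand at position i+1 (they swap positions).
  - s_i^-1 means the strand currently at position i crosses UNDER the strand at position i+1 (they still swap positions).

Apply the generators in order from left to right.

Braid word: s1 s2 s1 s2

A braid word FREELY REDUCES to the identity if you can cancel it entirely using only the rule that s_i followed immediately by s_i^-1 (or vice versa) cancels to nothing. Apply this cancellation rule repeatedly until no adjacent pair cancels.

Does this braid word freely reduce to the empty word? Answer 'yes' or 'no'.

Answer: no

Derivation:
Gen 1 (s1): push. Stack: [s1]
Gen 2 (s2): push. Stack: [s1 s2]
Gen 3 (s1): push. Stack: [s1 s2 s1]
Gen 4 (s2): push. Stack: [s1 s2 s1 s2]
Reduced word: s1 s2 s1 s2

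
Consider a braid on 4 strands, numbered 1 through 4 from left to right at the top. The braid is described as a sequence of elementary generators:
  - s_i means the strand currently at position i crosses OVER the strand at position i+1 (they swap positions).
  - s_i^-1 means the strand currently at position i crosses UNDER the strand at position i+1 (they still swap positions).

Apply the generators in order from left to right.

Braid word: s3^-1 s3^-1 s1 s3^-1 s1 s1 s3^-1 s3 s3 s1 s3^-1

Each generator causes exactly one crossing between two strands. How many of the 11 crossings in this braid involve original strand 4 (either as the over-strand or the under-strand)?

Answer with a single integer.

Answer: 7

Derivation:
Gen 1: crossing 3x4. Involves strand 4? yes. Count so far: 1
Gen 2: crossing 4x3. Involves strand 4? yes. Count so far: 2
Gen 3: crossing 1x2. Involves strand 4? no. Count so far: 2
Gen 4: crossing 3x4. Involves strand 4? yes. Count so far: 3
Gen 5: crossing 2x1. Involves strand 4? no. Count so far: 3
Gen 6: crossing 1x2. Involves strand 4? no. Count so far: 3
Gen 7: crossing 4x3. Involves strand 4? yes. Count so far: 4
Gen 8: crossing 3x4. Involves strand 4? yes. Count so far: 5
Gen 9: crossing 4x3. Involves strand 4? yes. Count so far: 6
Gen 10: crossing 2x1. Involves strand 4? no. Count so far: 6
Gen 11: crossing 3x4. Involves strand 4? yes. Count so far: 7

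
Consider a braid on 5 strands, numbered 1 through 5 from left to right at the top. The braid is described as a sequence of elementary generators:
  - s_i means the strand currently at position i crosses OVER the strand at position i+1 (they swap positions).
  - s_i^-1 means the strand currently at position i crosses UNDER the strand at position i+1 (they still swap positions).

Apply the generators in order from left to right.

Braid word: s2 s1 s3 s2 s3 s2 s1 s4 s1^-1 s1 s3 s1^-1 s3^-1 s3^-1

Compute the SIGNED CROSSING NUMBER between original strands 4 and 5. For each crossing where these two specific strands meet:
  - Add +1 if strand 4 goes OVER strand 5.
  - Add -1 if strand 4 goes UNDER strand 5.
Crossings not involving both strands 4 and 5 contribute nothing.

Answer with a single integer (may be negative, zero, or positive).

Answer: 1

Derivation:
Gen 1: crossing 2x3. Both 4&5? no. Sum: 0
Gen 2: crossing 1x3. Both 4&5? no. Sum: 0
Gen 3: crossing 2x4. Both 4&5? no. Sum: 0
Gen 4: crossing 1x4. Both 4&5? no. Sum: 0
Gen 5: crossing 1x2. Both 4&5? no. Sum: 0
Gen 6: crossing 4x2. Both 4&5? no. Sum: 0
Gen 7: crossing 3x2. Both 4&5? no. Sum: 0
Gen 8: crossing 1x5. Both 4&5? no. Sum: 0
Gen 9: crossing 2x3. Both 4&5? no. Sum: 0
Gen 10: crossing 3x2. Both 4&5? no. Sum: 0
Gen 11: 4 over 5. Both 4&5? yes. Contrib: +1. Sum: 1
Gen 12: crossing 2x3. Both 4&5? no. Sum: 1
Gen 13: 5 under 4. Both 4&5? yes. Contrib: +1. Sum: 2
Gen 14: 4 under 5. Both 4&5? yes. Contrib: -1. Sum: 1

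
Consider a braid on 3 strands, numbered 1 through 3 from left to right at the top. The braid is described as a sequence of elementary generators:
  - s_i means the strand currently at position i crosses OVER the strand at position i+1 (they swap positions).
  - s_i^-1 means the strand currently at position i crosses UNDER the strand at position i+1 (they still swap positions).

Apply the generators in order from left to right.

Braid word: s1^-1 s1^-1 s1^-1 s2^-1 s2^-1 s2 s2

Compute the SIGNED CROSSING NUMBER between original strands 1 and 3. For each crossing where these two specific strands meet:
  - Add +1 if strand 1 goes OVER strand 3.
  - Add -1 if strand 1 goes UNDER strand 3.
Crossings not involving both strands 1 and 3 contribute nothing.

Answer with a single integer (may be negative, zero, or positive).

Gen 1: crossing 1x2. Both 1&3? no. Sum: 0
Gen 2: crossing 2x1. Both 1&3? no. Sum: 0
Gen 3: crossing 1x2. Both 1&3? no. Sum: 0
Gen 4: 1 under 3. Both 1&3? yes. Contrib: -1. Sum: -1
Gen 5: 3 under 1. Both 1&3? yes. Contrib: +1. Sum: 0
Gen 6: 1 over 3. Both 1&3? yes. Contrib: +1. Sum: 1
Gen 7: 3 over 1. Both 1&3? yes. Contrib: -1. Sum: 0

Answer: 0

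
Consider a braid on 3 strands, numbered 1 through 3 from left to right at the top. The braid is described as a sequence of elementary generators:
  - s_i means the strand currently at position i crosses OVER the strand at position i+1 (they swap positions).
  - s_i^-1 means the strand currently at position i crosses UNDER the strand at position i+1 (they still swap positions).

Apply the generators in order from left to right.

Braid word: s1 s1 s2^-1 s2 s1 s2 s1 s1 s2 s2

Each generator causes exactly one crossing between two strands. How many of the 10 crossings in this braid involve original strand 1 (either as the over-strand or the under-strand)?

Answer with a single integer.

Gen 1: crossing 1x2. Involves strand 1? yes. Count so far: 1
Gen 2: crossing 2x1. Involves strand 1? yes. Count so far: 2
Gen 3: crossing 2x3. Involves strand 1? no. Count so far: 2
Gen 4: crossing 3x2. Involves strand 1? no. Count so far: 2
Gen 5: crossing 1x2. Involves strand 1? yes. Count so far: 3
Gen 6: crossing 1x3. Involves strand 1? yes. Count so far: 4
Gen 7: crossing 2x3. Involves strand 1? no. Count so far: 4
Gen 8: crossing 3x2. Involves strand 1? no. Count so far: 4
Gen 9: crossing 3x1. Involves strand 1? yes. Count so far: 5
Gen 10: crossing 1x3. Involves strand 1? yes. Count so far: 6

Answer: 6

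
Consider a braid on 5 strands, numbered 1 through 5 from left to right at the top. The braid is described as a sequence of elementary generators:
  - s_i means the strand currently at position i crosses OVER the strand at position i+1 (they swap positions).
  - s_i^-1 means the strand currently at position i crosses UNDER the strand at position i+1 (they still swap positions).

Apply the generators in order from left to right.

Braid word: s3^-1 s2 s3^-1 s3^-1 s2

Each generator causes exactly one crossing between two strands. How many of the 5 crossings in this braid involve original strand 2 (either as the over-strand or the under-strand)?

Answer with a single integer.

Gen 1: crossing 3x4. Involves strand 2? no. Count so far: 0
Gen 2: crossing 2x4. Involves strand 2? yes. Count so far: 1
Gen 3: crossing 2x3. Involves strand 2? yes. Count so far: 2
Gen 4: crossing 3x2. Involves strand 2? yes. Count so far: 3
Gen 5: crossing 4x2. Involves strand 2? yes. Count so far: 4

Answer: 4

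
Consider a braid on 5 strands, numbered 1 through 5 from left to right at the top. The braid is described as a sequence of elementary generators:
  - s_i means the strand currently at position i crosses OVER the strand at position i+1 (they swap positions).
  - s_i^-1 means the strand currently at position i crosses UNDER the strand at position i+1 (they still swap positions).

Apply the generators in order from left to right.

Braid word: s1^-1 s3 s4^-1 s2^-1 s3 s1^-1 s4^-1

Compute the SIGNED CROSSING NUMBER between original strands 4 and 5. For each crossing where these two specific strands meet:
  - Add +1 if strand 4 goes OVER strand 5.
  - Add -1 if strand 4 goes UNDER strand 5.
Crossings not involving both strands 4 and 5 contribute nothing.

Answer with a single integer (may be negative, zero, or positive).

Answer: 0

Derivation:
Gen 1: crossing 1x2. Both 4&5? no. Sum: 0
Gen 2: crossing 3x4. Both 4&5? no. Sum: 0
Gen 3: crossing 3x5. Both 4&5? no. Sum: 0
Gen 4: crossing 1x4. Both 4&5? no. Sum: 0
Gen 5: crossing 1x5. Both 4&5? no. Sum: 0
Gen 6: crossing 2x4. Both 4&5? no. Sum: 0
Gen 7: crossing 1x3. Both 4&5? no. Sum: 0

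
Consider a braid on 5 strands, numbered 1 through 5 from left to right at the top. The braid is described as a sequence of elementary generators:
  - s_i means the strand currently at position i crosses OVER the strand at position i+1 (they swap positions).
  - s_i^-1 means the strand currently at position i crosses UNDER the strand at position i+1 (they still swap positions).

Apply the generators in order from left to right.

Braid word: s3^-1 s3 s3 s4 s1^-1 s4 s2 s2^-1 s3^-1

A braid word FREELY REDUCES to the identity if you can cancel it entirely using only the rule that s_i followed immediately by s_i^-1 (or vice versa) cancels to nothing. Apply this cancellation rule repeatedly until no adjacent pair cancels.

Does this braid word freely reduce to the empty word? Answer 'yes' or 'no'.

Gen 1 (s3^-1): push. Stack: [s3^-1]
Gen 2 (s3): cancels prior s3^-1. Stack: []
Gen 3 (s3): push. Stack: [s3]
Gen 4 (s4): push. Stack: [s3 s4]
Gen 5 (s1^-1): push. Stack: [s3 s4 s1^-1]
Gen 6 (s4): push. Stack: [s3 s4 s1^-1 s4]
Gen 7 (s2): push. Stack: [s3 s4 s1^-1 s4 s2]
Gen 8 (s2^-1): cancels prior s2. Stack: [s3 s4 s1^-1 s4]
Gen 9 (s3^-1): push. Stack: [s3 s4 s1^-1 s4 s3^-1]
Reduced word: s3 s4 s1^-1 s4 s3^-1

Answer: no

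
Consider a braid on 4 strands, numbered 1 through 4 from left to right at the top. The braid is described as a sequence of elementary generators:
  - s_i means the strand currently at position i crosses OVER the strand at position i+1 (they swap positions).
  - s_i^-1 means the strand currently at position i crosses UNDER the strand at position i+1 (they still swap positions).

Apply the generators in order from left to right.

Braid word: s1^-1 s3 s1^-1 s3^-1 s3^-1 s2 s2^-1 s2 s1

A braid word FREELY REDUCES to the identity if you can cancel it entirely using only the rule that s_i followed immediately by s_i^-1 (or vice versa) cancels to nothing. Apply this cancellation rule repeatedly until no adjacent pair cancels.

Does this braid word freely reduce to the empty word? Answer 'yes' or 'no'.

Gen 1 (s1^-1): push. Stack: [s1^-1]
Gen 2 (s3): push. Stack: [s1^-1 s3]
Gen 3 (s1^-1): push. Stack: [s1^-1 s3 s1^-1]
Gen 4 (s3^-1): push. Stack: [s1^-1 s3 s1^-1 s3^-1]
Gen 5 (s3^-1): push. Stack: [s1^-1 s3 s1^-1 s3^-1 s3^-1]
Gen 6 (s2): push. Stack: [s1^-1 s3 s1^-1 s3^-1 s3^-1 s2]
Gen 7 (s2^-1): cancels prior s2. Stack: [s1^-1 s3 s1^-1 s3^-1 s3^-1]
Gen 8 (s2): push. Stack: [s1^-1 s3 s1^-1 s3^-1 s3^-1 s2]
Gen 9 (s1): push. Stack: [s1^-1 s3 s1^-1 s3^-1 s3^-1 s2 s1]
Reduced word: s1^-1 s3 s1^-1 s3^-1 s3^-1 s2 s1

Answer: no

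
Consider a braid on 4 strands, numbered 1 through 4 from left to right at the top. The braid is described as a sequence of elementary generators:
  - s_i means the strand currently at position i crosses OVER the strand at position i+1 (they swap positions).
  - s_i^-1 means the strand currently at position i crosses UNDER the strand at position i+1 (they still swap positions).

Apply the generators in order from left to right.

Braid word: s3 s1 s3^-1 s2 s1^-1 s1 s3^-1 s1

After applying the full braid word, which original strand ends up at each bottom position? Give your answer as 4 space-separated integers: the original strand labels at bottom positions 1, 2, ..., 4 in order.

Gen 1 (s3): strand 3 crosses over strand 4. Perm now: [1 2 4 3]
Gen 2 (s1): strand 1 crosses over strand 2. Perm now: [2 1 4 3]
Gen 3 (s3^-1): strand 4 crosses under strand 3. Perm now: [2 1 3 4]
Gen 4 (s2): strand 1 crosses over strand 3. Perm now: [2 3 1 4]
Gen 5 (s1^-1): strand 2 crosses under strand 3. Perm now: [3 2 1 4]
Gen 6 (s1): strand 3 crosses over strand 2. Perm now: [2 3 1 4]
Gen 7 (s3^-1): strand 1 crosses under strand 4. Perm now: [2 3 4 1]
Gen 8 (s1): strand 2 crosses over strand 3. Perm now: [3 2 4 1]

Answer: 3 2 4 1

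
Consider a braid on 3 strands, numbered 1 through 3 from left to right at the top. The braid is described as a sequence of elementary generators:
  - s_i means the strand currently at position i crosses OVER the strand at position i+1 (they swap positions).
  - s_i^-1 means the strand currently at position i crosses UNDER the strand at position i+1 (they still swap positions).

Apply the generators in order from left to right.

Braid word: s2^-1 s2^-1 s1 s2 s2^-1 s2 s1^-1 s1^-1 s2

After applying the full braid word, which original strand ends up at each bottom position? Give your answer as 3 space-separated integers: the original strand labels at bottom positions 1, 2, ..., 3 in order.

Answer: 2 1 3

Derivation:
Gen 1 (s2^-1): strand 2 crosses under strand 3. Perm now: [1 3 2]
Gen 2 (s2^-1): strand 3 crosses under strand 2. Perm now: [1 2 3]
Gen 3 (s1): strand 1 crosses over strand 2. Perm now: [2 1 3]
Gen 4 (s2): strand 1 crosses over strand 3. Perm now: [2 3 1]
Gen 5 (s2^-1): strand 3 crosses under strand 1. Perm now: [2 1 3]
Gen 6 (s2): strand 1 crosses over strand 3. Perm now: [2 3 1]
Gen 7 (s1^-1): strand 2 crosses under strand 3. Perm now: [3 2 1]
Gen 8 (s1^-1): strand 3 crosses under strand 2. Perm now: [2 3 1]
Gen 9 (s2): strand 3 crosses over strand 1. Perm now: [2 1 3]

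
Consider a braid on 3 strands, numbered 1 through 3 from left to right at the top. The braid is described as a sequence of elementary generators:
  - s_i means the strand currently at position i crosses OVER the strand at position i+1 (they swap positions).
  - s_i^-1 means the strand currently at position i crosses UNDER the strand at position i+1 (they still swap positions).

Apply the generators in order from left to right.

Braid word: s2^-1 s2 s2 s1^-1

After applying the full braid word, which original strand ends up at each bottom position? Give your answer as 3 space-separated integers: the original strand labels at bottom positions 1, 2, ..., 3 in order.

Answer: 3 1 2

Derivation:
Gen 1 (s2^-1): strand 2 crosses under strand 3. Perm now: [1 3 2]
Gen 2 (s2): strand 3 crosses over strand 2. Perm now: [1 2 3]
Gen 3 (s2): strand 2 crosses over strand 3. Perm now: [1 3 2]
Gen 4 (s1^-1): strand 1 crosses under strand 3. Perm now: [3 1 2]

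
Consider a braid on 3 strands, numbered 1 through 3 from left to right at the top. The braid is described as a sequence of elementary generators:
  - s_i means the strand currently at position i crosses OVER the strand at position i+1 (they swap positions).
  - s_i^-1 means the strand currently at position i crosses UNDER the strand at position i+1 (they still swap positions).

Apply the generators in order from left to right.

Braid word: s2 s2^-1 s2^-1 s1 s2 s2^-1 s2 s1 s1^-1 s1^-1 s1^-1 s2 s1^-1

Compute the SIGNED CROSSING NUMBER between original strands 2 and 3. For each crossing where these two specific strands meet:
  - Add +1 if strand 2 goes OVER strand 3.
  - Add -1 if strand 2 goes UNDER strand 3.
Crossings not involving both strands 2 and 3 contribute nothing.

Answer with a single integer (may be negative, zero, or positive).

Answer: -1

Derivation:
Gen 1: 2 over 3. Both 2&3? yes. Contrib: +1. Sum: 1
Gen 2: 3 under 2. Both 2&3? yes. Contrib: +1. Sum: 2
Gen 3: 2 under 3. Both 2&3? yes. Contrib: -1. Sum: 1
Gen 4: crossing 1x3. Both 2&3? no. Sum: 1
Gen 5: crossing 1x2. Both 2&3? no. Sum: 1
Gen 6: crossing 2x1. Both 2&3? no. Sum: 1
Gen 7: crossing 1x2. Both 2&3? no. Sum: 1
Gen 8: 3 over 2. Both 2&3? yes. Contrib: -1. Sum: 0
Gen 9: 2 under 3. Both 2&3? yes. Contrib: -1. Sum: -1
Gen 10: 3 under 2. Both 2&3? yes. Contrib: +1. Sum: 0
Gen 11: 2 under 3. Both 2&3? yes. Contrib: -1. Sum: -1
Gen 12: crossing 2x1. Both 2&3? no. Sum: -1
Gen 13: crossing 3x1. Both 2&3? no. Sum: -1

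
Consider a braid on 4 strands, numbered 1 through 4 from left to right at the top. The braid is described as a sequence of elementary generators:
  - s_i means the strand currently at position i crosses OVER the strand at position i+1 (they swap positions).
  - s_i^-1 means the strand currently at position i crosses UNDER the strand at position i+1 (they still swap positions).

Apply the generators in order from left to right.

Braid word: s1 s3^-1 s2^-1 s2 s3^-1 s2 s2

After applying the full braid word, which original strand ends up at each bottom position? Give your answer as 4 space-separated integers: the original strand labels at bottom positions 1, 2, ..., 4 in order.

Gen 1 (s1): strand 1 crosses over strand 2. Perm now: [2 1 3 4]
Gen 2 (s3^-1): strand 3 crosses under strand 4. Perm now: [2 1 4 3]
Gen 3 (s2^-1): strand 1 crosses under strand 4. Perm now: [2 4 1 3]
Gen 4 (s2): strand 4 crosses over strand 1. Perm now: [2 1 4 3]
Gen 5 (s3^-1): strand 4 crosses under strand 3. Perm now: [2 1 3 4]
Gen 6 (s2): strand 1 crosses over strand 3. Perm now: [2 3 1 4]
Gen 7 (s2): strand 3 crosses over strand 1. Perm now: [2 1 3 4]

Answer: 2 1 3 4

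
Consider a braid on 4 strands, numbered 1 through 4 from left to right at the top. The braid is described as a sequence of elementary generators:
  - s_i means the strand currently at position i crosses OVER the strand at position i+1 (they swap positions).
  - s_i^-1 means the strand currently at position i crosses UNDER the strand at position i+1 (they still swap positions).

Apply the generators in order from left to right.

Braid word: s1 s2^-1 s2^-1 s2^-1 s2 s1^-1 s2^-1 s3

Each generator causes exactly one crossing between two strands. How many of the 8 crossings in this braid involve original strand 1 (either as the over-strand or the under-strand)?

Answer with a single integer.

Gen 1: crossing 1x2. Involves strand 1? yes. Count so far: 1
Gen 2: crossing 1x3. Involves strand 1? yes. Count so far: 2
Gen 3: crossing 3x1. Involves strand 1? yes. Count so far: 3
Gen 4: crossing 1x3. Involves strand 1? yes. Count so far: 4
Gen 5: crossing 3x1. Involves strand 1? yes. Count so far: 5
Gen 6: crossing 2x1. Involves strand 1? yes. Count so far: 6
Gen 7: crossing 2x3. Involves strand 1? no. Count so far: 6
Gen 8: crossing 2x4. Involves strand 1? no. Count so far: 6

Answer: 6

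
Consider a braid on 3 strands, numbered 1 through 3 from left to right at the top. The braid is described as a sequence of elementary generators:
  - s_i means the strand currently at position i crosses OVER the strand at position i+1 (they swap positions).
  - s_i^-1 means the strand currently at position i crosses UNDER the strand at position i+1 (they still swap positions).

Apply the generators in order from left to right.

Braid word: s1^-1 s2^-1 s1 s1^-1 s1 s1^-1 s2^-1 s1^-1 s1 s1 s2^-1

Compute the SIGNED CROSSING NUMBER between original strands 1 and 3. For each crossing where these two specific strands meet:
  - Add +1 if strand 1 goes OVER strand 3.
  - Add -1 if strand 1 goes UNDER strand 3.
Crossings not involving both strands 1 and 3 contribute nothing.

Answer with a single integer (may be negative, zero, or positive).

Answer: 0

Derivation:
Gen 1: crossing 1x2. Both 1&3? no. Sum: 0
Gen 2: 1 under 3. Both 1&3? yes. Contrib: -1. Sum: -1
Gen 3: crossing 2x3. Both 1&3? no. Sum: -1
Gen 4: crossing 3x2. Both 1&3? no. Sum: -1
Gen 5: crossing 2x3. Both 1&3? no. Sum: -1
Gen 6: crossing 3x2. Both 1&3? no. Sum: -1
Gen 7: 3 under 1. Both 1&3? yes. Contrib: +1. Sum: 0
Gen 8: crossing 2x1. Both 1&3? no. Sum: 0
Gen 9: crossing 1x2. Both 1&3? no. Sum: 0
Gen 10: crossing 2x1. Both 1&3? no. Sum: 0
Gen 11: crossing 2x3. Both 1&3? no. Sum: 0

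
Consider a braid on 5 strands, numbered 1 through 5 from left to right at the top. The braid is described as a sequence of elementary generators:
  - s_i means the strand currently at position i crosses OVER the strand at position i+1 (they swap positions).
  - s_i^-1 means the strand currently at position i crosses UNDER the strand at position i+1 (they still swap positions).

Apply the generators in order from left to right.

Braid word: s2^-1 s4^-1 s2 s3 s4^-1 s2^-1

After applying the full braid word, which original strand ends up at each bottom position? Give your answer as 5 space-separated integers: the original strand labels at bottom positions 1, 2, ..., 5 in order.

Gen 1 (s2^-1): strand 2 crosses under strand 3. Perm now: [1 3 2 4 5]
Gen 2 (s4^-1): strand 4 crosses under strand 5. Perm now: [1 3 2 5 4]
Gen 3 (s2): strand 3 crosses over strand 2. Perm now: [1 2 3 5 4]
Gen 4 (s3): strand 3 crosses over strand 5. Perm now: [1 2 5 3 4]
Gen 5 (s4^-1): strand 3 crosses under strand 4. Perm now: [1 2 5 4 3]
Gen 6 (s2^-1): strand 2 crosses under strand 5. Perm now: [1 5 2 4 3]

Answer: 1 5 2 4 3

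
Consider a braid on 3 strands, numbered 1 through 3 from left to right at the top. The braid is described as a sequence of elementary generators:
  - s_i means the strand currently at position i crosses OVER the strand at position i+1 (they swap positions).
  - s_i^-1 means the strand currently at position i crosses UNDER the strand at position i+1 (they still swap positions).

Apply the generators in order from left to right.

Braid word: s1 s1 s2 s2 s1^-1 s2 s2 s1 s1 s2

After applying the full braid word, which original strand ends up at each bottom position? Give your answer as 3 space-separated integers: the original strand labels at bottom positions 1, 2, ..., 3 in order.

Gen 1 (s1): strand 1 crosses over strand 2. Perm now: [2 1 3]
Gen 2 (s1): strand 2 crosses over strand 1. Perm now: [1 2 3]
Gen 3 (s2): strand 2 crosses over strand 3. Perm now: [1 3 2]
Gen 4 (s2): strand 3 crosses over strand 2. Perm now: [1 2 3]
Gen 5 (s1^-1): strand 1 crosses under strand 2. Perm now: [2 1 3]
Gen 6 (s2): strand 1 crosses over strand 3. Perm now: [2 3 1]
Gen 7 (s2): strand 3 crosses over strand 1. Perm now: [2 1 3]
Gen 8 (s1): strand 2 crosses over strand 1. Perm now: [1 2 3]
Gen 9 (s1): strand 1 crosses over strand 2. Perm now: [2 1 3]
Gen 10 (s2): strand 1 crosses over strand 3. Perm now: [2 3 1]

Answer: 2 3 1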